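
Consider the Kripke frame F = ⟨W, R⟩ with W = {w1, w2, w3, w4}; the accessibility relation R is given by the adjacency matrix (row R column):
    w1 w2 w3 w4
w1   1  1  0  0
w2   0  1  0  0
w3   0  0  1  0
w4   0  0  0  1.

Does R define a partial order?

Yes

Reflexive: yes — every world is R-related to itself.
Transitive: yes — every two-step R-path is closed by a direct edge.
Antisymmetric: yes — no distinct pair is related both ways.
So R is a partial order.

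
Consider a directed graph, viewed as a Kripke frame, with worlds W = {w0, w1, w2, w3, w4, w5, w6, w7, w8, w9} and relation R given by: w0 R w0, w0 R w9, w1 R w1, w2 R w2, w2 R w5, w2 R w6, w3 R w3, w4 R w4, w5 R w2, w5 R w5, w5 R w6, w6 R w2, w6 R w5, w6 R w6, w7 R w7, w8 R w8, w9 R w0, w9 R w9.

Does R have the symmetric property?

Symmetric: yes — every pair in R has its reverse in R.

Yes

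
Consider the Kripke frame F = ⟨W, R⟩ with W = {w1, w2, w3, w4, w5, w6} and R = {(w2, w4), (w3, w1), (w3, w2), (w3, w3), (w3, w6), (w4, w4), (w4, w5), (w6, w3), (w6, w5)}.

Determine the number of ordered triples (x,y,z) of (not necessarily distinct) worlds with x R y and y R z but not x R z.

Enumerating: (w2,w4,w5), (w3,w2,w4), (w3,w6,w5), (w6,w3,w1), (w6,w3,w2), (w6,w3,w6).

6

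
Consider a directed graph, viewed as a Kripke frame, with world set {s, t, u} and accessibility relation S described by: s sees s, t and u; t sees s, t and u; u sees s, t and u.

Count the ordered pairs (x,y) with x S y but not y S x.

S is symmetric; there are no such tuples.

0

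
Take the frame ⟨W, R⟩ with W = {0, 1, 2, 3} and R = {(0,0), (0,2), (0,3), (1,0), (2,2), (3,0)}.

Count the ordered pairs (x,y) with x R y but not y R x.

Enumerating: (0,2), (1,0).

2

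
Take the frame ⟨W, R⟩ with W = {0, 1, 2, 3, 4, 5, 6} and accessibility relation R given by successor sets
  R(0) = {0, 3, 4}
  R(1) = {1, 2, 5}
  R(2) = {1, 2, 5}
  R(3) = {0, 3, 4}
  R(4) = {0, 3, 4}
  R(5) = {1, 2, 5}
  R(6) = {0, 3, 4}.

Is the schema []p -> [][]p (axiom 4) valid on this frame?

The schema 4 characterises exactly the transitive frames.
Transitive: yes — every two-step R-path is closed by a direct edge.

Yes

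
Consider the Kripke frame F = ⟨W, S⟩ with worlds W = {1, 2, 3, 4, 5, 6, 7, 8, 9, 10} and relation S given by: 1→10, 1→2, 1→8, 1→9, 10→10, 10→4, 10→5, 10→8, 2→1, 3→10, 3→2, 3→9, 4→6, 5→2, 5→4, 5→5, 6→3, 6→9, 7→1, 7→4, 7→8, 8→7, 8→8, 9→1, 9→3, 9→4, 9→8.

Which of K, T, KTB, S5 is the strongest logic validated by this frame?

Reflexive (axiom T): no — 1 is not related to itself.
Symmetric (axiom B): no — 1 S 10 but not 10 S 1.
Euclidean (axiom 5): no — 1 S 10 and 1 S 2, but not 10 S 2.
So F validates K; T would additionally require S to be reflexive. The strongest is K.

K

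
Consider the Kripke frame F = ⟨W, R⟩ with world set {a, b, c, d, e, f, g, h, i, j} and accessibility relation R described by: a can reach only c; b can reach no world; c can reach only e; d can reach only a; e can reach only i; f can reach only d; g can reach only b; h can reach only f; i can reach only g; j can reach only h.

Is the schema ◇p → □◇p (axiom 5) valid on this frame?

Axiom 5 corresponds to the accessibility relation being Euclidean.
Euclidean: no — a R c and a R c, but not c R c.

No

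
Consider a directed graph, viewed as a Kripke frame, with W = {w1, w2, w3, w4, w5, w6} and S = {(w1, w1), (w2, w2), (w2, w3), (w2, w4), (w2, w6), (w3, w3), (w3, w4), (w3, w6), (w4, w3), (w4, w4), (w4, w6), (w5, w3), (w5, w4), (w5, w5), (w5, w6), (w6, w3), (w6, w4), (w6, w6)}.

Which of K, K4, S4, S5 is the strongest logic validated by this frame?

Transitive (axiom 4): yes — every two-step S-path is closed by a direct edge.
Reflexive (axiom T): yes — every world is S-related to itself.
Euclidean (axiom 5): no — w2 S w3 and w2 S w2, but not w3 S w2.
So F validates K, K4, S4; S5 would additionally require S to be Euclidean. The strongest is S4.

S4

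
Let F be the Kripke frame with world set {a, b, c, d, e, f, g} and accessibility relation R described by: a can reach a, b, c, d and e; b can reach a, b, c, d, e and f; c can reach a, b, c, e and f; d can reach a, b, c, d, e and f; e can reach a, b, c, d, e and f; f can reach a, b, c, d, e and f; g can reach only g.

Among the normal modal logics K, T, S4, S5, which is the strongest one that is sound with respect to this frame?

Reflexive (axiom T): yes — every world is R-related to itself.
Transitive (axiom 4): no — a R b and b R f, but not a R f.
Euclidean (axiom 5): no — a R c and a R d, but not c R d.
So F validates K, T; S4 would additionally require R to be transitive. The strongest is T.

T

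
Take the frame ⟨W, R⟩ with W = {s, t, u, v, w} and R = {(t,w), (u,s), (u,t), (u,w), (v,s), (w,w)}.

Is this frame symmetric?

Symmetric: no — t R w but not w R t.

No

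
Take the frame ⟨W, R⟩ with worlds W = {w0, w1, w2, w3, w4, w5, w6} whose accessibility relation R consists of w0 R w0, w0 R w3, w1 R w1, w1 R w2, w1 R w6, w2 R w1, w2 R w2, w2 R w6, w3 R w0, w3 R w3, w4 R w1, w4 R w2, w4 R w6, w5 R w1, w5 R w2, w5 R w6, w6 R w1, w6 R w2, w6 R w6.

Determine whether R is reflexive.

Reflexive: no — w4 is not related to itself.

No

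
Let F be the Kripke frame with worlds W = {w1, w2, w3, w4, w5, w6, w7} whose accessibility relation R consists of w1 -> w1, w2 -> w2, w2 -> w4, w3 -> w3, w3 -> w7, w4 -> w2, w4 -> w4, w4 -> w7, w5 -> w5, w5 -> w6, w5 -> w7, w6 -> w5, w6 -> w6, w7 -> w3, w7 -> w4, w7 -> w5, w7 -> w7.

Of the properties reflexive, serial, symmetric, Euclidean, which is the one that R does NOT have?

Reflexive: yes — every world is R-related to itself.
Serial: yes — every world has a successor (e.g. w1 R w1).
Symmetric: yes — every pair in R has its reverse in R.
Euclidean: no — w4 R w2 and w4 R w7, but not w2 R w7.
Only Euclidean fails.

Euclidean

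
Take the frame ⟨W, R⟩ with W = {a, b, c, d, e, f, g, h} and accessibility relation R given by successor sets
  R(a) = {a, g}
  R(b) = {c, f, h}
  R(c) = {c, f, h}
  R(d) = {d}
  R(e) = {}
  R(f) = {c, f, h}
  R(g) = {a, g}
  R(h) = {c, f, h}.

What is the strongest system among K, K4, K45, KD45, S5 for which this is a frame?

K45

Transitive (axiom 4): yes — every two-step R-path is closed by a direct edge.
Euclidean (axiom 5): yes — any two successors of a common world are R-related.
Serial (axiom D): no — e has no R-successor.
Reflexive (axiom T): no — b is not related to itself.
So F validates K, K4, K45; KD45 would additionally require R to be serial. The strongest is K45.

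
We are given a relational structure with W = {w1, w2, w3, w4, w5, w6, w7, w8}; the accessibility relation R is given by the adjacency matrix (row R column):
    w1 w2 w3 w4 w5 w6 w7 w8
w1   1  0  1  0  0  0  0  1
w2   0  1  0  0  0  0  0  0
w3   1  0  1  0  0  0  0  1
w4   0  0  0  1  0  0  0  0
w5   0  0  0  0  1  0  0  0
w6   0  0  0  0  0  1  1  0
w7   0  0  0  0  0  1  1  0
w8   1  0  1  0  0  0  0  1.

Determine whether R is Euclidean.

Yes

Euclidean: yes — any two successors of a common world are R-related.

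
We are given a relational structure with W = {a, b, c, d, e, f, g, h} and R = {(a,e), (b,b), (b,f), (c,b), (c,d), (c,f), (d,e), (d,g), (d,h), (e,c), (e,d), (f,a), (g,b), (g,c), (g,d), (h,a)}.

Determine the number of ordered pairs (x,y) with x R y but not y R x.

Enumerating: (a,e), (b,f), (c,b), (c,d), (c,f), (d,h), (e,c), (f,a), (g,b), (g,c), (h,a).

11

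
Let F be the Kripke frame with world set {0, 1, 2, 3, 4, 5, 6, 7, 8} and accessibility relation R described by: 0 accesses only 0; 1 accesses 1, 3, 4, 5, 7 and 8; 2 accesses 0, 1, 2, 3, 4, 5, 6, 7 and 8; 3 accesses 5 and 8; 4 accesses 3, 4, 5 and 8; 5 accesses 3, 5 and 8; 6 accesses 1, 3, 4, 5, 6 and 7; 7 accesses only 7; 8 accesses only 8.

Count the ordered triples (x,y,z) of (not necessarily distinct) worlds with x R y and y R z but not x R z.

Enumerating: (3,5,3), (6,1,8), (6,3,8), (6,4,8), (6,5,8).

5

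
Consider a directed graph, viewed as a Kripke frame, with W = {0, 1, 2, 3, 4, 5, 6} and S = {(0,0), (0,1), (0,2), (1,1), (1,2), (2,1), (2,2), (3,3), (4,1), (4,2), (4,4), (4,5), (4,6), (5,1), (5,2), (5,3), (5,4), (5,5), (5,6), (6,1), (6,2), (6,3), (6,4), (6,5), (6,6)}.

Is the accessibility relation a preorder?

No

Reflexive: yes — every world is S-related to itself.
Transitive: no — 4 S 5 and 5 S 3, but not 4 S 3.
So S is not a preorder.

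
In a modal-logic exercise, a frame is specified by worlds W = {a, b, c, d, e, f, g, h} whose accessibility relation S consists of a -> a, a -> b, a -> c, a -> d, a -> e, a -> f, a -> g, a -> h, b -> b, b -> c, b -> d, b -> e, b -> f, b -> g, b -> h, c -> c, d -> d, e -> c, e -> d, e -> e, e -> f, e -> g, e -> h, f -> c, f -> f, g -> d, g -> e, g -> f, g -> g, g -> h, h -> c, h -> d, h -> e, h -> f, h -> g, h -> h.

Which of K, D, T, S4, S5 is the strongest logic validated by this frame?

Serial (axiom D): yes — every world has a successor (e.g. a S a).
Reflexive (axiom T): yes — every world is S-related to itself.
Transitive (axiom 4): no — g S e and e S c, but not g S c.
Euclidean (axiom 5): no — a S c and a S b, but not c S b.
So F validates K, D, T; S4 would additionally require S to be transitive. The strongest is T.

T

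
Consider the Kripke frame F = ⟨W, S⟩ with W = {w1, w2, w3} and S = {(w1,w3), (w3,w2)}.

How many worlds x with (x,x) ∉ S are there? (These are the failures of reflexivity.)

3

Enumerating: w1, w2, w3.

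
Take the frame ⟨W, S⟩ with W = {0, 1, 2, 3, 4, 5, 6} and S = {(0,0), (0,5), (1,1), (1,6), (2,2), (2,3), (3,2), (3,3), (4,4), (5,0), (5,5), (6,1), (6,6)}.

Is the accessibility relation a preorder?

Reflexive: yes — every world is S-related to itself.
Transitive: yes — every two-step S-path is closed by a direct edge.
So S is a preorder.

Yes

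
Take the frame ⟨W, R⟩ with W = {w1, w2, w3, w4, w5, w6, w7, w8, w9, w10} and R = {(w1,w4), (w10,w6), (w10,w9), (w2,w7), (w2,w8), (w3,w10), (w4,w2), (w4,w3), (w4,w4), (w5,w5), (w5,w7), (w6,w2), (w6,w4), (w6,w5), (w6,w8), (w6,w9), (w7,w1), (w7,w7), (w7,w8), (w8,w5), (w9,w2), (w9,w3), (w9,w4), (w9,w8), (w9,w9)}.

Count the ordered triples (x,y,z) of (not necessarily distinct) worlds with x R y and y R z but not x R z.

29

Enumerating: (w1,w4,w2), (w1,w4,w3), (w10,w6,w2), (w10,w6,w4), (w10,w6,w5), (w10,w6,w8), (w10,w9,w2), (w10,w9,w3), (w10,w9,w4), (w10,w9,w8), (w2,w7,w1), (w2,w8,w5), … and 17 more.
Total: 29.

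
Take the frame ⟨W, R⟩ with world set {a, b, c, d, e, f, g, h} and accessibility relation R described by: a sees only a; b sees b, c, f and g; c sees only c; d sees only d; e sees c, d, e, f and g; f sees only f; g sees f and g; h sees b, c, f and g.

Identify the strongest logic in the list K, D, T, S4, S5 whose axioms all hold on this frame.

Serial (axiom D): yes — every world has a successor (e.g. a R a).
Reflexive (axiom T): no — h is not related to itself.
Transitive (axiom 4): yes — every two-step R-path is closed by a direct edge.
Euclidean (axiom 5): no — b R c and b R f, but not c R f.
So F validates K, D; T would additionally require R to be reflexive. The strongest is D.

D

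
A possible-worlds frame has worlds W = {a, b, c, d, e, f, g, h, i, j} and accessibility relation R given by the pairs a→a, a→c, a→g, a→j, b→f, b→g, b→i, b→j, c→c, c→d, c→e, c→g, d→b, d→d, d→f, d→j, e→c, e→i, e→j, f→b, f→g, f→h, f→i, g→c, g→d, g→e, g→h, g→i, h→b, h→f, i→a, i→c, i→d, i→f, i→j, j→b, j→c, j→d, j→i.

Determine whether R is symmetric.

Symmetric: no — a R c but not c R a.

No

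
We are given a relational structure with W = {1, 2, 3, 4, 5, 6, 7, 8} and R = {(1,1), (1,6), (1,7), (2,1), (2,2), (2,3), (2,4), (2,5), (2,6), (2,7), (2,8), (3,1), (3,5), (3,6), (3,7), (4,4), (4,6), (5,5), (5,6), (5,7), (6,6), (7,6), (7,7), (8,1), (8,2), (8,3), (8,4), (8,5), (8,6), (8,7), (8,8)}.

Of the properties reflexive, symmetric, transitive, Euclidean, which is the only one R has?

Reflexive: no — 3 is not related to itself.
Symmetric: no — 1 R 6 but not 6 R 1.
Transitive: yes — every two-step R-path is closed by a direct edge.
Euclidean: no — 1 R 6 and 1 R 7, but not 6 R 7.
Only transitive holds.

transitive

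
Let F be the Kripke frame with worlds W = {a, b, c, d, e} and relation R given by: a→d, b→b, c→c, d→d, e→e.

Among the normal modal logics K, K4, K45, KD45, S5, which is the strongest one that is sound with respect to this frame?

KD45

Transitive (axiom 4): yes — every two-step R-path is closed by a direct edge.
Euclidean (axiom 5): yes — any two successors of a common world are R-related.
Serial (axiom D): yes — every world has a successor (e.g. a R d).
Reflexive (axiom T): no — a is not related to itself.
So F validates K, K4, K45, KD45; S5 would additionally require R to be reflexive. The strongest is KD45.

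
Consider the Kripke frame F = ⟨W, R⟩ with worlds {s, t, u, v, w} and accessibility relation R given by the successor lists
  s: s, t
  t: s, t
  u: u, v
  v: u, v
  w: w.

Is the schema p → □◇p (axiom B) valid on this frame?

By correspondence theory, B is valid on a frame iff R is symmetric.
Symmetric: yes — every pair in R has its reverse in R.

Yes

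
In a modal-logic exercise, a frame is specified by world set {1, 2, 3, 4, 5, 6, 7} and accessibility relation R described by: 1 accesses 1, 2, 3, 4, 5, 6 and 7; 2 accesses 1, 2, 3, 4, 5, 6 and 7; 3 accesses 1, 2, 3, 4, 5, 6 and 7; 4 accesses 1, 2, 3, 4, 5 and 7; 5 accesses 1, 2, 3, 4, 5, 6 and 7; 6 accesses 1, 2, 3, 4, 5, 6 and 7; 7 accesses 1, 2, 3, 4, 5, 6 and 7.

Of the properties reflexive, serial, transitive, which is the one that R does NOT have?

Reflexive: yes — every world is R-related to itself.
Serial: yes — every world has a successor (e.g. 1 R 1).
Transitive: no — 4 R 1 and 1 R 6, but not 4 R 6.
Only transitive fails.

transitive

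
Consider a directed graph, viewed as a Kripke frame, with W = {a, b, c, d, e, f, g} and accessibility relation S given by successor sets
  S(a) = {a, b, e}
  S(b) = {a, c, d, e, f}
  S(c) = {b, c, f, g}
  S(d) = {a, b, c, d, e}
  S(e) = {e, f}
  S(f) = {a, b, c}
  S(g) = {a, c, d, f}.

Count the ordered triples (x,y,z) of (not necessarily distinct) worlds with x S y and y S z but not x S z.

35

Enumerating: (a,b,c), (a,b,d), (a,b,f), (a,e,f), (b,a,b), (b,c,b), (b,c,g), (b,d,b), (b,f,b), (c,b,a), (c,b,d), (c,b,e), … and 23 more.
Total: 35.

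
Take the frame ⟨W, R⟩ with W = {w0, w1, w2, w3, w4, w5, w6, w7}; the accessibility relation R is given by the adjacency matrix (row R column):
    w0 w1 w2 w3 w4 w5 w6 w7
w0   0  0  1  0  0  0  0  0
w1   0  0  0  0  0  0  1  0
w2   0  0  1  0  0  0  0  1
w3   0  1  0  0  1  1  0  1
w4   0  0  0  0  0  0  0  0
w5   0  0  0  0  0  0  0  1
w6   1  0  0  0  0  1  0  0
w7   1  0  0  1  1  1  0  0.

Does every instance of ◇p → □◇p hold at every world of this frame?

By correspondence theory, 5 is valid on a frame iff R is Euclidean.
Euclidean: no — w3 R w1 and w3 R w4, but not w1 R w4.

No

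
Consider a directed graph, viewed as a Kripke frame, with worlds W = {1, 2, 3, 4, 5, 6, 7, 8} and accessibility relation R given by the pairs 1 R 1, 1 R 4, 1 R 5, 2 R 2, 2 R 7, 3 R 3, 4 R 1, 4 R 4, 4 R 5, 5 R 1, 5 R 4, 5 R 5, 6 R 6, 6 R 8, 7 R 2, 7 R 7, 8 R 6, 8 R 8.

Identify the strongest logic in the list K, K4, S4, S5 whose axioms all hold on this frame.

S5

Transitive (axiom 4): yes — every two-step R-path is closed by a direct edge.
Reflexive (axiom T): yes — every world is R-related to itself.
Euclidean (axiom 5): yes — any two successors of a common world are R-related.
So F validates K, K4, S4, S5. The strongest is S5.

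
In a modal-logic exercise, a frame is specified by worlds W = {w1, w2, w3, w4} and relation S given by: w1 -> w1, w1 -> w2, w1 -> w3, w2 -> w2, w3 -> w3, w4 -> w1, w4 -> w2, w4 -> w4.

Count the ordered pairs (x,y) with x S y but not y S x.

4

Enumerating: (w1,w2), (w1,w3), (w4,w1), (w4,w2).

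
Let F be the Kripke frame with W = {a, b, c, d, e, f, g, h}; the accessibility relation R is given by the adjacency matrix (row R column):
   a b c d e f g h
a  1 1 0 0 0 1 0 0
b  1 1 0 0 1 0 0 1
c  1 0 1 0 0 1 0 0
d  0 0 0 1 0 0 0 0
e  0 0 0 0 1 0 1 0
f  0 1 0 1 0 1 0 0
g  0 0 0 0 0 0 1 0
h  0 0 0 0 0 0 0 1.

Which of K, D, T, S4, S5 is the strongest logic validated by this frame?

T

Serial (axiom D): yes — every world has a successor (e.g. a R a).
Reflexive (axiom T): yes — every world is R-related to itself.
Transitive (axiom 4): no — a R b and b R e, but not a R e.
Euclidean (axiom 5): no — a R b and a R f, but not b R f.
So F validates K, D, T; S4 would additionally require R to be transitive. The strongest is T.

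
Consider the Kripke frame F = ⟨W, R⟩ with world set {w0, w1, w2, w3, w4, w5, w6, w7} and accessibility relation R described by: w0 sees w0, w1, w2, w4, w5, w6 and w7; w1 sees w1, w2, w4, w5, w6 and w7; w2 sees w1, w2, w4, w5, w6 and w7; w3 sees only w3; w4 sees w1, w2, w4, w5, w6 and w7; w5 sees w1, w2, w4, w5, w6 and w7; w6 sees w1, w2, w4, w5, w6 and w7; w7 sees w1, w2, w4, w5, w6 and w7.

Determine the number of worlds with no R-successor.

R is serial; there are no such worlds.

0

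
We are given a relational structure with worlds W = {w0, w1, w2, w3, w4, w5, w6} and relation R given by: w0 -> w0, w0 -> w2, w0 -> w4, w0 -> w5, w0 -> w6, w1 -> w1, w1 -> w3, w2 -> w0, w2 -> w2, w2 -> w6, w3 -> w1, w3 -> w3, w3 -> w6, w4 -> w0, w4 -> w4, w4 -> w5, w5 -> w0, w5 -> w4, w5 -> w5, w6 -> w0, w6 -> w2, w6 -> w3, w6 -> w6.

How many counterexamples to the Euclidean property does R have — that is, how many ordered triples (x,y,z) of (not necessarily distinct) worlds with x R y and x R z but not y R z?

14

Enumerating: (w0,w2,w4), (w0,w2,w5), (w0,w4,w2), (w0,w4,w6), (w0,w5,w2), (w0,w5,w6), (w0,w6,w4), (w0,w6,w5), (w3,w1,w6), (w3,w6,w1), (w6,w0,w3), (w6,w2,w3), (w6,w3,w0), (w6,w3,w2).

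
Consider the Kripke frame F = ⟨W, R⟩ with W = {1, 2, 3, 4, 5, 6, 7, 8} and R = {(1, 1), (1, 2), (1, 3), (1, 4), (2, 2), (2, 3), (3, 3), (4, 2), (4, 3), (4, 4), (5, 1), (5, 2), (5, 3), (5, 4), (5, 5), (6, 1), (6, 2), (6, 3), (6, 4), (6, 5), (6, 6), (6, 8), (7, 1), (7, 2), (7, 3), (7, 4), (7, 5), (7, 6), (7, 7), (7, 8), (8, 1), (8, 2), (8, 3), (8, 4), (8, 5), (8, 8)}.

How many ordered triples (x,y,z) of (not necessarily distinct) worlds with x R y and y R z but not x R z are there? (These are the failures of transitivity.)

0

R is transitive; there are no such tuples.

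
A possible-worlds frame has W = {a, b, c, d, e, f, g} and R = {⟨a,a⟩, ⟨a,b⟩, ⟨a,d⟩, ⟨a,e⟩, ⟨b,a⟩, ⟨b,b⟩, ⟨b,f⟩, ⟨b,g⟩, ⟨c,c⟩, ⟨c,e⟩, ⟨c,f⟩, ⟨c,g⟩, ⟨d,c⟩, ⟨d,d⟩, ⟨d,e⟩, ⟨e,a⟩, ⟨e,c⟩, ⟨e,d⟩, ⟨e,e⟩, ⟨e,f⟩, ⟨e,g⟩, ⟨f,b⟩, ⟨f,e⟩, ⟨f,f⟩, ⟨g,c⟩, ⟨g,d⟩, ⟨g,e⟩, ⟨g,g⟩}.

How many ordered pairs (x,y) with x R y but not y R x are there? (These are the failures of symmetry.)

Enumerating: (a,d), (b,g), (c,f), (d,c), (g,d).

5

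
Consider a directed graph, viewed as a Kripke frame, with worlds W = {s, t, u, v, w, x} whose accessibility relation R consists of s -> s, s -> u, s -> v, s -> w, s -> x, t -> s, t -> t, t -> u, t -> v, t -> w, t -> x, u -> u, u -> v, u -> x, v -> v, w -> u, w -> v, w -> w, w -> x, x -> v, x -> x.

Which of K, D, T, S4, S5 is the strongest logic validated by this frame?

Serial (axiom D): yes — every world has a successor (e.g. s R s).
Reflexive (axiom T): yes — every world is R-related to itself.
Transitive (axiom 4): yes — every two-step R-path is closed by a direct edge.
Euclidean (axiom 5): no — s R u and s R w, but not u R w.
So F validates K, D, T, S4; S5 would additionally require R to be Euclidean. The strongest is S4.

S4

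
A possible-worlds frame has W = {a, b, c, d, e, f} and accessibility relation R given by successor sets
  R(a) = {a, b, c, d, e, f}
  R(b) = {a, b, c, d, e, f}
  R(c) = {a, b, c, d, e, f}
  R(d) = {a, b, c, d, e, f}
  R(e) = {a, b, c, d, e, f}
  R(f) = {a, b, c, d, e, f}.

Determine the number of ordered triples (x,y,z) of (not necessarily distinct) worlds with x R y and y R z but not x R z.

R is transitive; there are no such tuples.

0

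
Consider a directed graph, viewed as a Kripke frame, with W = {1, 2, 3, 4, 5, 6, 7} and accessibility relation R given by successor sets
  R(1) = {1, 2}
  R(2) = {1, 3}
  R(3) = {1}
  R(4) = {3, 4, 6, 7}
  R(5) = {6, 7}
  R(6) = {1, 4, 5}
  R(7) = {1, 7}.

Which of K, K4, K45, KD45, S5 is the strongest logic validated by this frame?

Transitive (axiom 4): no — 1 R 2 and 2 R 3, but not 1 R 3.
Euclidean (axiom 5): no — 2 R 1 and 2 R 3, but not 1 R 3.
Serial (axiom D): yes — every world has a successor (e.g. 1 R 1).
Reflexive (axiom T): no — 2 is not related to itself.
So F validates K; K4 would additionally require R to be transitive. The strongest is K.

K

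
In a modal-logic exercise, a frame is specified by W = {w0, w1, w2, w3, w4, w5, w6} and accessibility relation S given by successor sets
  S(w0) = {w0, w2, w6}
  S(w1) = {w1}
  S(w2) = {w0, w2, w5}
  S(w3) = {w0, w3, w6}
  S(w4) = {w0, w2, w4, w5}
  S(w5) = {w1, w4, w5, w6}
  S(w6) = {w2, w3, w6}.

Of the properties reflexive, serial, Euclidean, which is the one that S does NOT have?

Euclidean

Reflexive: yes — every world is S-related to itself.
Serial: yes — every world has a successor (e.g. w0 S w0).
Euclidean: no — w0 S w2 and w0 S w6, but not w2 S w6.
Only Euclidean fails.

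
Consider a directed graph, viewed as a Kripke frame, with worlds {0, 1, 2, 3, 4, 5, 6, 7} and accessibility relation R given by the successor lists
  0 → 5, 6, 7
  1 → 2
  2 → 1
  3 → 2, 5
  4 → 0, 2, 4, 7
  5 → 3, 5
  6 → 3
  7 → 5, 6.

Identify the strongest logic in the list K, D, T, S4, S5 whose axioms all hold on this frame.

D

Serial (axiom D): yes — every world has a successor (e.g. 0 R 5).
Reflexive (axiom T): no — 0 is not related to itself.
Transitive (axiom 4): no — 0 R 5 and 5 R 3, but not 0 R 3.
Euclidean (axiom 5): no — 0 R 5 and 0 R 6, but not 5 R 6.
So F validates K, D; T would additionally require R to be reflexive. The strongest is D.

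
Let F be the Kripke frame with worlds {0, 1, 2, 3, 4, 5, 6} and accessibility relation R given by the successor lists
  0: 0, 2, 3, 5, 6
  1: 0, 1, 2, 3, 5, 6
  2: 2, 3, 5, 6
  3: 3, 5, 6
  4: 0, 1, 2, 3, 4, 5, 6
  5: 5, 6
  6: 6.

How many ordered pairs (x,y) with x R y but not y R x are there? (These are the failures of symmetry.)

Enumerating: (0,2), (0,3), (0,5), (0,6), (1,0), (1,2), (1,3), (1,5), (1,6), (2,3), (2,5), (2,6), … and 9 more.
Total: 21.

21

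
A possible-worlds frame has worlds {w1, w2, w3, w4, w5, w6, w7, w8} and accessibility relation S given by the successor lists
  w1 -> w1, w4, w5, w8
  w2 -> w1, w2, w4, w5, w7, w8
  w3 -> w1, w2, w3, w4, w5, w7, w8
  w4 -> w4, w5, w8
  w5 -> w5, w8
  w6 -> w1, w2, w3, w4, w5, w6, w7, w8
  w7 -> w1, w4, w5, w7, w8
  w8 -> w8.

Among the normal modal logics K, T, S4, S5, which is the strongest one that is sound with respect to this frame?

Reflexive (axiom T): yes — every world is S-related to itself.
Transitive (axiom 4): yes — every two-step S-path is closed by a direct edge.
Euclidean (axiom 5): no — w1 S w5 and w1 S w4, but not w5 S w4.
So F validates K, T, S4; S5 would additionally require S to be Euclidean. The strongest is S4.

S4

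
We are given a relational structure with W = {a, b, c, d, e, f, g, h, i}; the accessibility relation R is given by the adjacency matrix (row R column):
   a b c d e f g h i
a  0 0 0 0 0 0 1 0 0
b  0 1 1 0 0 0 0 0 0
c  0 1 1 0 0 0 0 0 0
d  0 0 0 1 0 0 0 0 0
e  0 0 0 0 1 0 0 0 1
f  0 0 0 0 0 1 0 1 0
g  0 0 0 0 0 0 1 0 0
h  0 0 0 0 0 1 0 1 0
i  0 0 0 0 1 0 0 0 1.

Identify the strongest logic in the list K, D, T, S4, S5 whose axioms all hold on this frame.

D

Serial (axiom D): yes — every world has a successor (e.g. a R g).
Reflexive (axiom T): no — a is not related to itself.
Transitive (axiom 4): yes — every two-step R-path is closed by a direct edge.
Euclidean (axiom 5): yes — any two successors of a common world are R-related.
So F validates K, D; T would additionally require R to be reflexive. The strongest is D.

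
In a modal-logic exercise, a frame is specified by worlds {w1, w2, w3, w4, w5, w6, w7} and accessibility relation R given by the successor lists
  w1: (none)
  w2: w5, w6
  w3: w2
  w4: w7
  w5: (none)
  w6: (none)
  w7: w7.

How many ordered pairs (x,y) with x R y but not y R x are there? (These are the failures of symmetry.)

Enumerating: (w2,w5), (w2,w6), (w3,w2), (w4,w7).

4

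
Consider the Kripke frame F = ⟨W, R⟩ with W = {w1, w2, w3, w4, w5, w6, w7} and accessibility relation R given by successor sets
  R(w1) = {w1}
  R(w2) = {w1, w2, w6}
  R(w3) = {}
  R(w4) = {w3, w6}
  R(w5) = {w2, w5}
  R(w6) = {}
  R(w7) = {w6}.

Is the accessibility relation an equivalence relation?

No

Reflexive: no — w3 is not related to itself.
Symmetric: no — w2 R w1 but not w1 R w2.
Transitive: no — w5 R w2 and w2 R w1, but not w5 R w1.
So R is not an equivalence relation.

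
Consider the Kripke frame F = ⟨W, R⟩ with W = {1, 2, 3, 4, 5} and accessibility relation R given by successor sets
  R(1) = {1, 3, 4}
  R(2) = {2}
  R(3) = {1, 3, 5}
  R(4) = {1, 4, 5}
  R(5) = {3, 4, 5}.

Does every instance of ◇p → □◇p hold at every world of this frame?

By correspondence theory, 5 is valid on a frame iff R is Euclidean.
Euclidean: no — 1 R 3 and 1 R 4, but not 3 R 4.

No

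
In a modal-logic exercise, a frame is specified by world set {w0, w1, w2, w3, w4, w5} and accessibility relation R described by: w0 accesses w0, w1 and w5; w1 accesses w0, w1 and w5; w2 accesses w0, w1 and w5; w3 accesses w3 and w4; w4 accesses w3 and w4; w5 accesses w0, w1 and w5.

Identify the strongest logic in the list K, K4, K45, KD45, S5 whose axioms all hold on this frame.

Transitive (axiom 4): yes — every two-step R-path is closed by a direct edge.
Euclidean (axiom 5): yes — any two successors of a common world are R-related.
Serial (axiom D): yes — every world has a successor (e.g. w0 R w0).
Reflexive (axiom T): no — w2 is not related to itself.
So F validates K, K4, K45, KD45; S5 would additionally require R to be reflexive. The strongest is KD45.

KD45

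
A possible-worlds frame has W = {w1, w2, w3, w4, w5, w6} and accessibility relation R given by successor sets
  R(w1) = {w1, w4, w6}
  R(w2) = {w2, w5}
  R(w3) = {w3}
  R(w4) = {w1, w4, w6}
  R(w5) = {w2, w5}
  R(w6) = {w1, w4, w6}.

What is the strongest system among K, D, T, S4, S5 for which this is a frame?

S5

Serial (axiom D): yes — every world has a successor (e.g. w1 R w1).
Reflexive (axiom T): yes — every world is R-related to itself.
Transitive (axiom 4): yes — every two-step R-path is closed by a direct edge.
Euclidean (axiom 5): yes — any two successors of a common world are R-related.
So F validates K, D, T, S4, S5. The strongest is S5.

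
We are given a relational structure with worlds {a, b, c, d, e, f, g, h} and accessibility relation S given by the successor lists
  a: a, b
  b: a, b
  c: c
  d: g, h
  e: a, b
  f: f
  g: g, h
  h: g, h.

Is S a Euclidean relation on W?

Yes

Euclidean: yes — any two successors of a common world are S-related.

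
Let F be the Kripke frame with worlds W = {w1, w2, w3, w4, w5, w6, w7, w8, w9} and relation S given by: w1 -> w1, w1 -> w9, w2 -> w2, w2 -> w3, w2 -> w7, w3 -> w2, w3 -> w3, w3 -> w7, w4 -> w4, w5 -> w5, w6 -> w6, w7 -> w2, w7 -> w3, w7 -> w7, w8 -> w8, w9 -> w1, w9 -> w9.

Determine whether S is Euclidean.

Euclidean: yes — any two successors of a common world are S-related.

Yes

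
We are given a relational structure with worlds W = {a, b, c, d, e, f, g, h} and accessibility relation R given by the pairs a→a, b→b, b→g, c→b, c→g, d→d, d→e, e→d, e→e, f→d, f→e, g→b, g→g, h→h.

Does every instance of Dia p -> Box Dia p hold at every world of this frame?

Yes

By correspondence theory, 5 is valid on a frame iff R is Euclidean.
Euclidean: yes — any two successors of a common world are R-related.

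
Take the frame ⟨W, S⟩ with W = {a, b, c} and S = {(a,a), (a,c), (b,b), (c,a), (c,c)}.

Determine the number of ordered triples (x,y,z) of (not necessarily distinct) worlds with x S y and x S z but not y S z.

S is Euclidean; there are no such tuples.

0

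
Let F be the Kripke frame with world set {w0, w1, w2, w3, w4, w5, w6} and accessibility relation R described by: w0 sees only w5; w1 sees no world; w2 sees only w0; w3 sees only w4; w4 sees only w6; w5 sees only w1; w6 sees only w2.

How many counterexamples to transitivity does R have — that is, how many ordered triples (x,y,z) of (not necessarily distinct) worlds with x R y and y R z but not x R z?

5

Enumerating: (w0,w5,w1), (w2,w0,w5), (w3,w4,w6), (w4,w6,w2), (w6,w2,w0).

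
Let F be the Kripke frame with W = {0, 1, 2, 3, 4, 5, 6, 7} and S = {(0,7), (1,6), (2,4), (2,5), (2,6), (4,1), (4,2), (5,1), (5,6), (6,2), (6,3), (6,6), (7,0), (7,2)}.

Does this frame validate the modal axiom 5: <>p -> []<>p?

The schema 5 characterises exactly the Euclidean frames.
Euclidean: no — 2 S 4 and 2 S 5, but not 4 S 5.

No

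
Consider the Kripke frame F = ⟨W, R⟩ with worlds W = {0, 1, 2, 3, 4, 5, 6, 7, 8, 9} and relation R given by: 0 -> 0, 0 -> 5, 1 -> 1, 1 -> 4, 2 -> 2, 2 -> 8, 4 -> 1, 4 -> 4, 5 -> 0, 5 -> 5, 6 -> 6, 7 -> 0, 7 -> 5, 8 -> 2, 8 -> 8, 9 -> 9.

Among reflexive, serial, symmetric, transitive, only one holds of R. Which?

Reflexive: no — 3 is not related to itself.
Serial: no — 3 has no R-successor.
Symmetric: no — 7 R 0 but not 0 R 7.
Transitive: yes — every two-step R-path is closed by a direct edge.
Only transitive holds.

transitive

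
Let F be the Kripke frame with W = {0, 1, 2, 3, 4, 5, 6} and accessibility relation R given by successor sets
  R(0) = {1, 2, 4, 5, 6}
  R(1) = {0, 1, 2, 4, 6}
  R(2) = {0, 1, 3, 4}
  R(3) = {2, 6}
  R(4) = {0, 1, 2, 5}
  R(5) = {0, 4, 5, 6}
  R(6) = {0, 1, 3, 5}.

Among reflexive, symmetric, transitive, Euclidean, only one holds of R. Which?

symmetric

Reflexive: no — 0 is not related to itself.
Symmetric: yes — every pair in R has its reverse in R.
Transitive: no — 0 R 2 and 2 R 3, but not 0 R 3.
Euclidean: no — 0 R 1 and 0 R 5, but not 1 R 5.
Only symmetric holds.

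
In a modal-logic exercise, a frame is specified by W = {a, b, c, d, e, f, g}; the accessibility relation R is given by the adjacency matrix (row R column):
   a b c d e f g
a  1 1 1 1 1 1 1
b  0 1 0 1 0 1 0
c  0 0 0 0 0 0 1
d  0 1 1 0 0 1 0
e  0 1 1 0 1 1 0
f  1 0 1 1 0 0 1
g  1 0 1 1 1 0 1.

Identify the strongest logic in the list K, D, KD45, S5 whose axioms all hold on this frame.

Serial (axiom D): yes — every world has a successor (e.g. a R a).
Euclidean (axiom 5): no — a R b and a R c, but not b R c.
Transitive (axiom 4): no — b R d and d R c, but not b R c.
Reflexive (axiom T): no — c is not related to itself.
So F validates K, D; KD45 would additionally require R to be Euclidean and transitive. The strongest is D.

D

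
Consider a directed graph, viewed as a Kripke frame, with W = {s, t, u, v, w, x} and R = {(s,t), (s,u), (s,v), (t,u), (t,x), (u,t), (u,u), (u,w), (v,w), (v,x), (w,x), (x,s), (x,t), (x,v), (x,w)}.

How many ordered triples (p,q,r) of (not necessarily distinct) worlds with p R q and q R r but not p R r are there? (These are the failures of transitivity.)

24

Enumerating: (s,t,x), (s,u,w), (s,v,w), (s,v,x), (t,u,t), (t,u,w), (t,x,s), (t,x,t), (t,x,v), (t,x,w), (u,t,x), (u,w,x), … and 12 more.
Total: 24.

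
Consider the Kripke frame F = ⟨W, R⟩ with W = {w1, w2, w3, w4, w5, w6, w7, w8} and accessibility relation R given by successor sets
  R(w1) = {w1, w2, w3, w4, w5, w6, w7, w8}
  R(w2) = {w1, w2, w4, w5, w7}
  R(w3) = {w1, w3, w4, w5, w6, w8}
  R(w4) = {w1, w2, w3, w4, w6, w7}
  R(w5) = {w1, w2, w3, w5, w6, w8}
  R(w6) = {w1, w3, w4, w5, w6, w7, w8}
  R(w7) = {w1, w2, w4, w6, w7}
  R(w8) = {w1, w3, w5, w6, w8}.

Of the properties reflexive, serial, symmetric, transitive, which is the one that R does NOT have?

transitive

Reflexive: yes — every world is R-related to itself.
Serial: yes — every world has a successor (e.g. w1 R w1).
Symmetric: yes — every pair in R has its reverse in R.
Transitive: no — w2 R w1 and w1 R w3, but not w2 R w3.
Only transitive fails.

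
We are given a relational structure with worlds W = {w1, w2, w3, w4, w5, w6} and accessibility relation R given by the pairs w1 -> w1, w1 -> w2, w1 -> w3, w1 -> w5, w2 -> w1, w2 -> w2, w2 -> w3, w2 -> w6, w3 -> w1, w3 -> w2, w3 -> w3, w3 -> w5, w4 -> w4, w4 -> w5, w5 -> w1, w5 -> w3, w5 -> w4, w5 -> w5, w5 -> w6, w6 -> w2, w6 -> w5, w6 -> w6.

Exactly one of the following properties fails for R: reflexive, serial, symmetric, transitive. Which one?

Reflexive: yes — every world is R-related to itself.
Serial: yes — every world has a successor (e.g. w1 R w1).
Symmetric: yes — every pair in R has its reverse in R.
Transitive: no — w1 R w2 and w2 R w6, but not w1 R w6.
Only transitive fails.

transitive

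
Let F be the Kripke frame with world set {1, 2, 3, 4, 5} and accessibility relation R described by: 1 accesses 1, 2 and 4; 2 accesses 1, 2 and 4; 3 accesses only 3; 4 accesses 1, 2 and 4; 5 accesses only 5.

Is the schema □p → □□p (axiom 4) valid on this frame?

Axiom 4 corresponds to the accessibility relation being transitive.
Transitive: yes — every two-step R-path is closed by a direct edge.

Yes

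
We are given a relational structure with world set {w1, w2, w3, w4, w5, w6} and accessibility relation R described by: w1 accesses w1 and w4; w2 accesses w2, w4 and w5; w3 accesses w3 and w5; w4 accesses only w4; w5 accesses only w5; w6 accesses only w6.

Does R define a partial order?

Reflexive: yes — every world is R-related to itself.
Transitive: yes — every two-step R-path is closed by a direct edge.
Antisymmetric: yes — no distinct pair is related both ways.
So R is a partial order.

Yes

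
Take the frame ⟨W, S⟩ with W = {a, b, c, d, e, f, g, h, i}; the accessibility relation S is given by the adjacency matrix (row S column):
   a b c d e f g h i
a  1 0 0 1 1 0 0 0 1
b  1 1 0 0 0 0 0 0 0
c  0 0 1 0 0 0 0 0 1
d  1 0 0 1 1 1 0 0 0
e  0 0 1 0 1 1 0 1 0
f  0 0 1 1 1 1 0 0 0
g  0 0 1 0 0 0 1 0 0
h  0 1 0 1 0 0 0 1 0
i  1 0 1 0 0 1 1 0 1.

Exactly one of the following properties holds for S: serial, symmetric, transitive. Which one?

Serial: yes — every world has a successor (e.g. a S a).
Symmetric: no — a S e but not e S a.
Transitive: no — a S d and d S f, but not a S f.
Only serial holds.

serial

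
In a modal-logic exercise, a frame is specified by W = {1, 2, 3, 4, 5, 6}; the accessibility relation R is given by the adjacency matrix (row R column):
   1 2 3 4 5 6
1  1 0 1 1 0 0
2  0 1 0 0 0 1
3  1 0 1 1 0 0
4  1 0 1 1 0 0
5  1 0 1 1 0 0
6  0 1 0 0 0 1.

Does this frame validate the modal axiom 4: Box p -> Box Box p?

The schema 4 characterises exactly the transitive frames.
Transitive: yes — every two-step R-path is closed by a direct edge.

Yes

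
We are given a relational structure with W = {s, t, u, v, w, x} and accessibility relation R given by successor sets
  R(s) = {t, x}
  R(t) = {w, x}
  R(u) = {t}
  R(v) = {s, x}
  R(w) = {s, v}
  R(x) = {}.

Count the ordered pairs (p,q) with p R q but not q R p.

Enumerating: (s,t), (s,x), (t,w), (t,x), (u,t), (v,s), (v,x), (w,s), (w,v).

9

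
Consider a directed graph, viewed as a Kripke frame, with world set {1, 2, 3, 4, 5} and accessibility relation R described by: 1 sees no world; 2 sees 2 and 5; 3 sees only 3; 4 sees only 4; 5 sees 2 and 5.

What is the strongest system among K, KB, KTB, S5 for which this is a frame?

Symmetric (axiom B): yes — every pair in R has its reverse in R.
Reflexive (axiom T): no — 1 is not related to itself.
Euclidean (axiom 5): yes — any two successors of a common world are R-related.
So F validates K, KB; KTB would additionally require R to be reflexive. The strongest is KB.

KB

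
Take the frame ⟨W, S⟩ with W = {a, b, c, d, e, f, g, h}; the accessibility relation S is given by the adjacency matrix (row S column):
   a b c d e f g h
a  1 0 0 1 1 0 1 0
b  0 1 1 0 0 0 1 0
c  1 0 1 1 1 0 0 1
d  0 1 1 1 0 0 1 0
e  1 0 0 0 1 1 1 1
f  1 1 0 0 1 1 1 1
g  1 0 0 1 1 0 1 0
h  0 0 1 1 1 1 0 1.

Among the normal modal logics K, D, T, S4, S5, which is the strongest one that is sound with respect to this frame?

T

Serial (axiom D): yes — every world has a successor (e.g. a S a).
Reflexive (axiom T): yes — every world is S-related to itself.
Transitive (axiom 4): no — a S d and d S b, but not a S b.
Euclidean (axiom 5): no — a S d and a S e, but not d S e.
So F validates K, D, T; S4 would additionally require S to be transitive. The strongest is T.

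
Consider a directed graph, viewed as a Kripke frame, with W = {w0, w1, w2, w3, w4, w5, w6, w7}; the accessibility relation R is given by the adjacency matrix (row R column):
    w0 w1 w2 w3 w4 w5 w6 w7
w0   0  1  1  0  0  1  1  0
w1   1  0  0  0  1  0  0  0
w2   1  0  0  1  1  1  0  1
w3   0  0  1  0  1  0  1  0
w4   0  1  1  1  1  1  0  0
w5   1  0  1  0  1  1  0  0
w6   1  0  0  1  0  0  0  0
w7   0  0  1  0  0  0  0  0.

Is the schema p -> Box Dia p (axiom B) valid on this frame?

Yes

The schema B characterises exactly the symmetric frames.
Symmetric: yes — every pair in R has its reverse in R.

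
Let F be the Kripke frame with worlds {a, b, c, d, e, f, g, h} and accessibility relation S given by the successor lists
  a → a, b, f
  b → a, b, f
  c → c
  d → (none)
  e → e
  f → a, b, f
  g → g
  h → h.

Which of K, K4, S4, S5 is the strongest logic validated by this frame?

K4

Transitive (axiom 4): yes — every two-step S-path is closed by a direct edge.
Reflexive (axiom T): no — d is not related to itself.
Euclidean (axiom 5): yes — any two successors of a common world are S-related.
So F validates K, K4; S4 would additionally require S to be reflexive. The strongest is K4.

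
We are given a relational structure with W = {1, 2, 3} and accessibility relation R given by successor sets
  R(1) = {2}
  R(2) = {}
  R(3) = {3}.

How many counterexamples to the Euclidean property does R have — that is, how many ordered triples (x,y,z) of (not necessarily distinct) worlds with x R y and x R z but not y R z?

1

Enumerating: (1,2,2).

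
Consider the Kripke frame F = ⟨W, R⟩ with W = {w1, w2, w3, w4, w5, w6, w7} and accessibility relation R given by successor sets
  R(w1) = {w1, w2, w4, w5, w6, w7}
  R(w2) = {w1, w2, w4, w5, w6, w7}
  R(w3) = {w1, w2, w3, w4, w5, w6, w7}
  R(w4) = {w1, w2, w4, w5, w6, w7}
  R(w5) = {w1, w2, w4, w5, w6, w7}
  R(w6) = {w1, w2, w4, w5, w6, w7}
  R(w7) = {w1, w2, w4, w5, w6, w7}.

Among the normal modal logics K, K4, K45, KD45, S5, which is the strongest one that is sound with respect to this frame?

K4

Transitive (axiom 4): yes — every two-step R-path is closed by a direct edge.
Euclidean (axiom 5): no — w3 R w1 and w3 R w3, but not w1 R w3.
Serial (axiom D): yes — every world has a successor (e.g. w1 R w1).
Reflexive (axiom T): yes — every world is R-related to itself.
So F validates K, K4; K45 would additionally require R to be Euclidean. The strongest is K4.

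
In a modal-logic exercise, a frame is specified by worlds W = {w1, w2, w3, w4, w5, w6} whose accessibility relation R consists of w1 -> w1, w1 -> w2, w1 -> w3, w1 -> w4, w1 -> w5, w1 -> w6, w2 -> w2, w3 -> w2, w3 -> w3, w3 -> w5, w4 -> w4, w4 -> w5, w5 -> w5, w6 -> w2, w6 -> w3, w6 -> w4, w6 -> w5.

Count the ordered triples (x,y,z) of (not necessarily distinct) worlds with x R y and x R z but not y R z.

Enumerating: (w1,w2,w1), (w1,w2,w3), (w1,w2,w4), (w1,w2,w5), (w1,w2,w6), (w1,w3,w1), (w1,w3,w4), (w1,w3,w6), (w1,w4,w1), (w1,w4,w2), (w1,w4,w3), (w1,w4,w6), … and 21 more.
Total: 33.

33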